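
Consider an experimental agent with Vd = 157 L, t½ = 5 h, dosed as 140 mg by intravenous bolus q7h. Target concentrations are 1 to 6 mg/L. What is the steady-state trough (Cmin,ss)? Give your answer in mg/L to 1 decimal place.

τ/t½ = 7/5 ≈ 1.4, so fraction remaining f = (1/2)^(7/5) ≈ 0.3789.
Single-dose peak C₀ = D/Vd = 140/157 ≈ 0.892 mg/L.
Steady-state trough Cmin,ss = C₀·f/(1−f) ≈ 0.892 × 0.3789/0.6211 ≈ 0.544 mg/L.
Trough 0.5 mg/L vs MEC 1 mg/L: subtherapeutic.

0.5 mg/L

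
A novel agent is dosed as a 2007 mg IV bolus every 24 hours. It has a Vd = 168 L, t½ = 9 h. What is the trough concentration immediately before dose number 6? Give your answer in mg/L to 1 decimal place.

f = (1/2)^(τ/t½) = (1/2)^(24/9) ≈ 0.1575.
C₀ = D/Vd = 2007/168 ≈ 11.946 mg/L.
Before the 6th dose, 5 doses have been given. Superposition: Cmin = C₀·(f + f² + … + f^5).
≈ 11.946 × (0.1575 + 0.0248 + 0.0039 + 0.0006 + 0.0001) ≈ 11.946 × 0.1869 ≈ 2.233 mg/L.

2.2 mg/L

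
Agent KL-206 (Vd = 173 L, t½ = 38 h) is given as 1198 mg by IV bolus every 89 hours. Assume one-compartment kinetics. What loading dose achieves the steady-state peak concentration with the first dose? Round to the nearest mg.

f = (1/2)^(89/38) ≈ 0.197222; accumulation ratio R = 1/(1−f) ≈ 1.24567.
Loading dose to hit Cmax,ss on first dose: D_load = D_maint·R ≈ 1198 × 1.24567 ≈ 1492.31 mg.

1492 mg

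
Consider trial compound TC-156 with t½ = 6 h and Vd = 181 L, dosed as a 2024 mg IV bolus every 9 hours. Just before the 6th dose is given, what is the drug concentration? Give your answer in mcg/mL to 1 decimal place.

6.1 mcg/mL

f = (1/2)^(τ/t½) = (1/2)^(9/6) ≈ 0.3536.
C₀ = D/Vd = 2024/181 ≈ 11.182 mcg/mL.
Before the 6th dose, 5 doses have been given. Superposition: Cmin = C₀·(f + f² + … + f^5).
≈ 11.182 × (0.3536 + 0.1250 + 0.0442 + 0.0156 + 0.0055) ≈ 11.182 × 0.5439 ≈ 6.082 mcg/mL.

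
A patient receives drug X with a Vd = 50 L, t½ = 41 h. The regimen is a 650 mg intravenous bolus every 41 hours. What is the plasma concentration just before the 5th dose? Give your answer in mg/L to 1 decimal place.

f = (1/2)^(τ/t½) = (1/2)^(41/41) ≈ 0.5000.
C₀ = D/Vd = 650/50 ≈ 13.000 mg/L.
Before the 5th dose, 4 doses have been given. Superposition: Cmin = C₀·(f + f² + … + f^4).
≈ 13.000 × (0.5000 + 0.2500 + 0.1250 + 0.0625) ≈ 13.000 × 0.9375 ≈ 12.188 mg/L.

12.2 mg/L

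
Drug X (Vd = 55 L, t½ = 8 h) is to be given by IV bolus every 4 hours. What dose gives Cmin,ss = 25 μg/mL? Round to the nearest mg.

570 mg

τ/t½ = 4/8 ≈ 0.5, so f = (1/2)^(4/8) ≈ 0.707107.
Cmin,ss = (D/Vd)·f/(1−f), so D = Cmin,ss·Vd·(1−f)/f.
D = 25 × 55 × (1−f)/f ≈ 25 × 55 × 0.41421 ≈ 569.54 mg.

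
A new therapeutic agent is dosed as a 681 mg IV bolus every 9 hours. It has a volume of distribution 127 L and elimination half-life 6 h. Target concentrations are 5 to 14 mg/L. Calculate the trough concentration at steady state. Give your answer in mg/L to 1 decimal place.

k = ln2/t½ = ln2/6 ≈ 0.115525 h⁻¹; fraction remaining f = e^(−kτ) = e^(−0.115525×9) ≈ 0.3536.
Accumulation ratio R = 1/(1 − f) ≈ 1/0.6464 ≈ 1.5470.
Single-dose peak C₀ = D/Vd = 681/127 ≈ 5.362 mg/L.
Steady-state peak Cmax,ss = C₀·R ≈ 5.362 × 1.5470 ≈ 8.295 mg/L.
One interval later, Cmin,ss = Cmax,ss·e^(−kτ) ≈ 8.295 × 0.3536 ≈ 2.933 mg/L.
Trough 2.9 mg/L vs MEC 5 mg/L: subtherapeutic.

2.9 mg/L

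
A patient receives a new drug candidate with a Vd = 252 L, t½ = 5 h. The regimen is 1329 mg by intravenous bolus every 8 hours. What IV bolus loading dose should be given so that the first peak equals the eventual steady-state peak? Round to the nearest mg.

1983 mg

f = (1/2)^(8/5) ≈ 0.329877; accumulation ratio R = 1/(1−f) ≈ 1.49226.
Loading dose to hit Cmax,ss on first dose: D_load = D_maint·R ≈ 1329 × 1.49226 ≈ 1983.21 mg.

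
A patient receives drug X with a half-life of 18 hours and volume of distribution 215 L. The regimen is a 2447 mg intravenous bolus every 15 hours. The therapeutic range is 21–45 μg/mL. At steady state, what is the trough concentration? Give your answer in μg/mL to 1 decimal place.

14.6 μg/mL

Over one 15-h interval, 15/18 ≈ 0.83333 half-lives elapse, leaving f ≈ 0.5612 of each dose.
Each bolus raises the concentration by D/Vd = 2447/215 ≈ 11.381 μg/mL.
Steady-state trough Cmin,ss = C₀·f/(1−f) ≈ 11.381 × 0.5612/0.4388 ≈ 14.556 μg/mL.
Trough 14.6 μg/mL vs MEC 21 μg/mL: subtherapeutic.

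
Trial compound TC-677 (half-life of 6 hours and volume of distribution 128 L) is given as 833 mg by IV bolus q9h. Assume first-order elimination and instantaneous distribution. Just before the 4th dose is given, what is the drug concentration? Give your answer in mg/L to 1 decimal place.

3.4 mg/L

f = (1/2)^(τ/t½) = (1/2)^(9/6) ≈ 0.3536.
C₀ = D/Vd = 833/128 ≈ 6.508 mg/L.
Before the 4th dose, 3 doses have been given. Superposition: Cmin = C₀·(f + f² + … + f^3).
≈ 6.508 × (0.3536 + 0.1250 + 0.0442) ≈ 6.508 × 0.5228 ≈ 3.402 mg/L.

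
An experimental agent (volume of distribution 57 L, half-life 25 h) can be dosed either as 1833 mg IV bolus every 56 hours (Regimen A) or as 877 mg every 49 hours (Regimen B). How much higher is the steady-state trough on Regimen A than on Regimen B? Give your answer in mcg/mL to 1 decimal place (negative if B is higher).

Regimen A: f = (1/2)^(56/25) ≈ 0.2117; Cmin,ss = (1833/57)·f/(1−f) ≈ 8.636 mcg/mL.
Regimen B: f = (1/2)^(49/25) ≈ 0.2570; Cmin,ss = (877/57)·f/(1−f) ≈ 5.322 mcg/mL.
Difference ≈ 8.636 − 5.322 ≈ 3.314 mcg/mL.

3.3 mcg/mL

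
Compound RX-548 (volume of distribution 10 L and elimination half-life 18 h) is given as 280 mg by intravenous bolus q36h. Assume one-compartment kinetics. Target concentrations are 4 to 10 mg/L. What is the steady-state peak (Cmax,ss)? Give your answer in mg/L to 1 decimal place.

The dosing interval is 2 half-lives, so f = 2^(−2) = 0.25.
Accumulation ratio R = 1/(1 − f) = 1/0.75 = 4/3.
Single-dose peak C₀ = D/Vd = 280/10 = 28 mg/L.
Steady-state peak Cmax,ss = C₀·R = 28 × 4/3 ≈ 37.333 mg/L.
Peak 37.3 mg/L vs MTC 10 mg/L: exceeds toxic threshold.

37.3 mg/L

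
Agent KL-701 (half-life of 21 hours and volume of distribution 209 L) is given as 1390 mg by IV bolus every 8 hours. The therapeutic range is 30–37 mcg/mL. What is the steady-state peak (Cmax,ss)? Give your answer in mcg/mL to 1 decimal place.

28.7 mcg/mL

Over one 8-h interval, 8/21 ≈ 0.38095 half-lives elapse, leaving f ≈ 0.7679 of each dose.
Accumulation ratio R = 1/(1 − f) ≈ 1/0.2321 ≈ 4.3085.
Single-dose peak C₀ = D/Vd = 1390/209 ≈ 6.651 mcg/mL.
Cmax,ss = C₀/(1 − f) ≈ 6.651/0.2321 ≈ 28.656 mcg/mL.
Peak 28.7 mcg/mL vs MTC 37 mcg/mL: below toxic threshold.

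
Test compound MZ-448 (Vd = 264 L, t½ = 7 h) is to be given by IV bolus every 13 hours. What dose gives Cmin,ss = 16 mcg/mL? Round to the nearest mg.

11079 mg

τ/t½ = 13/7 ≈ 1.8571, so f = (1/2)^(13/7) ≈ 0.276022.
Cmin,ss = (D/Vd)·f/(1−f), so D = Cmin,ss·Vd·(1−f)/f.
D = 16 × 264 × (1−f)/f ≈ 16 × 264 × 2.62290 ≈ 11079.13 mg.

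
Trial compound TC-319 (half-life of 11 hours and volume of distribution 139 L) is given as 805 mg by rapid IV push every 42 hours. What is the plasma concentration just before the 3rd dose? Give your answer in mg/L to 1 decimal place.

0.4 mg/L

f = (1/2)^(τ/t½) = (1/2)^(42/11) ≈ 0.0709.
C₀ = D/Vd = 805/139 ≈ 5.791 mg/L.
Before the 3rd dose, 2 doses have been given. Superposition: Cmin = C₀·(f + f²).
≈ 5.791 × (0.0709 + 0.0050) ≈ 5.791 × 0.0759 ≈ 0.440 mg/L.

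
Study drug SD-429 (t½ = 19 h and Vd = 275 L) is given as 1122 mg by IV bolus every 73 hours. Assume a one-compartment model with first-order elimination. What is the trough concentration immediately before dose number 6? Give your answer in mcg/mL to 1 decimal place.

0.3 mcg/mL

f = (1/2)^(τ/t½) = (1/2)^(73/19) ≈ 0.0697.
C₀ = D/Vd = 1122/275 ≈ 4.080 mcg/mL.
Before the 6th dose, 5 doses have been given. Superposition: Cmin = C₀·(f + f² + … + f^5).
≈ 4.080 × (0.0697 + 0.0049 + 0.0003 + 0.0000 + 0.0000) ≈ 4.080 × 0.0749 ≈ 0.306 mcg/mL.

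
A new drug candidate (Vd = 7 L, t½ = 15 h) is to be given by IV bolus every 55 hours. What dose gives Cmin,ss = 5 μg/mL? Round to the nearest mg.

τ/t½ = 55/15 ≈ 3.6667, so f = (1/2)^(55/15) ≈ 0.078745.
Cmin,ss = (D/Vd)·f/(1−f), so D = Cmin,ss·Vd·(1−f)/f.
D = 5 × 7 × (1−f)/f ≈ 5 × 7 × 11.69922 ≈ 409.47 mg.

409 mg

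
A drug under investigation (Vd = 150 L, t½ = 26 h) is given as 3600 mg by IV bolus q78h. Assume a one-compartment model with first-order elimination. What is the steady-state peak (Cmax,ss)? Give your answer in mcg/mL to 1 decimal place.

27.4 mcg/mL

τ = 78 h = 3 half-lives, so f = (1/2)^3 = 0.125.
Accumulation ratio R = 1/(1 − f) = 1/0.875 = 8/7.
Single-dose peak C₀ = D/Vd = 3600/150 = 24 mcg/mL.
Steady-state peak Cmax,ss = C₀·R = 24 × 8/7 ≈ 27.429 mcg/mL.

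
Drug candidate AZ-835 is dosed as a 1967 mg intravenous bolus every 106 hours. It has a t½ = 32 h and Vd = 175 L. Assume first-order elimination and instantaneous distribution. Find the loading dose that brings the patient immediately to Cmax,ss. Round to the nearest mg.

2187 mg

f = (1/2)^(106/32) ≈ 0.100656; accumulation ratio R = 1/(1−f) ≈ 1.11192.
Loading dose to hit Cmax,ss on first dose: D_load = D_maint·R ≈ 1967 × 1.11192 ≈ 2187.15 mg.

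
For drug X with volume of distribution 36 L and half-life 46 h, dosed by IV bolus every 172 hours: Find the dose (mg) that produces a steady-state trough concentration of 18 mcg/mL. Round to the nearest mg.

τ/t½ = 172/46 ≈ 3.7391, so f = (1/2)^(172/46) ≈ 0.074888.
Cmin,ss = (D/Vd)·f/(1−f), so D = Cmin,ss·Vd·(1−f)/f.
D = 18 × 36 × (1−f)/f ≈ 18 × 36 × 12.35327 ≈ 8004.92 mg.

8005 mg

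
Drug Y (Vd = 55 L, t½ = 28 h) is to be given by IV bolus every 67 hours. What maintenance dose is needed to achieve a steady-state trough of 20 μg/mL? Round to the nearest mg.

τ/t½ = 67/28 ≈ 2.3929, so f = (1/2)^(67/28) ≈ 0.190405.
Cmin,ss = (D/Vd)·f/(1−f), so D = Cmin,ss·Vd·(1−f)/f.
D = 20 × 55 × (1−f)/f ≈ 20 × 55 × 4.25196 ≈ 4677.16 mg.

4677 mg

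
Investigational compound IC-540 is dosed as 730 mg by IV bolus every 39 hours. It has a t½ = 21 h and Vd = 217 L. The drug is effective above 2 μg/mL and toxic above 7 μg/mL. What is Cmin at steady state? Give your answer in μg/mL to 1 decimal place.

1.3 μg/mL

k = ln2/t½ = ln2/21 ≈ 0.033007 h⁻¹; fraction remaining f = e^(−kτ) = e^(−0.033007×39) ≈ 0.2760.
Accumulation ratio R = 1/(1 − f) ≈ 1/0.7240 ≈ 1.3812.
Single-dose peak C₀ = D/Vd = 730/217 ≈ 3.364 μg/mL.
Steady-state peak Cmax,ss = C₀·R ≈ 3.364 × 1.3812 ≈ 4.646 μg/mL.
Steady-state trough Cmin,ss = Cmax,ss·f ≈ 4.646 × 0.2760 ≈ 1.282 μg/mL.
Trough 1.3 μg/mL vs MEC 2 μg/mL: subtherapeutic.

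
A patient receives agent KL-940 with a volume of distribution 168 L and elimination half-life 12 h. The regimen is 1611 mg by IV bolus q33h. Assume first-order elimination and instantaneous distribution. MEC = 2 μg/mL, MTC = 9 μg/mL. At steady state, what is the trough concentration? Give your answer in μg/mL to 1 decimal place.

1.7 μg/mL

Over one 33-h interval, 33/12 ≈ 2.75 half-lives elapse, leaving f ≈ 0.1487 of each dose.
Accumulation ratio R = 1/(1 − f) ≈ 1/0.8513 ≈ 1.1747.
Each bolus raises the concentration by D/Vd = 1611/168 ≈ 9.589 μg/mL.
Steady-state peak Cmax,ss = C₀·R ≈ 9.589 × 1.1747 ≈ 11.264 μg/mL.
Steady-state trough Cmin,ss = Cmax,ss·f ≈ 11.264 × 0.1487 ≈ 1.675 μg/mL.
Trough 1.7 μg/mL vs MEC 2 μg/mL: subtherapeutic.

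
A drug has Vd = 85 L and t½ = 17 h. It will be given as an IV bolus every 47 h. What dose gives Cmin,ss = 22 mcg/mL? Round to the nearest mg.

10839 mg

τ/t½ = 47/17 ≈ 2.7647, so f = (1/2)^(47/17) ≈ 0.147143.
Cmin,ss = (D/Vd)·f/(1−f), so D = Cmin,ss·Vd·(1−f)/f.
D = 22 × 85 × (1−f)/f ≈ 22 × 85 × 5.79611 ≈ 10838.73 mg.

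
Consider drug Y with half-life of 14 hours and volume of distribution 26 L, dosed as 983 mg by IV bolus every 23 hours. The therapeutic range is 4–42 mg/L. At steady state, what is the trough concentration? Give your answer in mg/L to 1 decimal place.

k = ln2/t½ = ln2/14 ≈ 0.049511 h⁻¹; fraction remaining f = e^(−kτ) = e^(−0.049511×23) ≈ 0.3202.
Single-dose peak C₀ = D/Vd = 983/26 ≈ 37.808 mg/L.
Steady-state trough Cmin,ss = C₀·f/(1−f) ≈ 37.808 × 0.3202/0.6798 ≈ 17.808 mg/L.
Trough 17.8 mg/L vs MEC 4 mg/L: adequate.

17.8 mg/L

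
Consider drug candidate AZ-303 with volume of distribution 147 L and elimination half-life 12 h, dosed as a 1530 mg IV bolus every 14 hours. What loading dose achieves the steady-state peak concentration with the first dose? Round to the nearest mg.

f = (1/2)^(14/12) ≈ 0.445449; accumulation ratio R = 1/(1−f) ≈ 1.80326.
Loading dose to hit Cmax,ss on first dose: D_load = D_maint·R ≈ 1530 × 1.80326 ≈ 2758.99 mg.

2759 mg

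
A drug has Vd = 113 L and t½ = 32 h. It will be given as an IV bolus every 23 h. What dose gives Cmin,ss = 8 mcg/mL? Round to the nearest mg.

τ/t½ = 23/32 ≈ 0.71875, so f = (1/2)^(23/32) ≈ 0.607624.
Cmin,ss = (D/Vd)·f/(1−f), so D = Cmin,ss·Vd·(1−f)/f.
D = 8 × 113 × (1−f)/f ≈ 8 × 113 × 0.64575 ≈ 583.76 mg.

584 mg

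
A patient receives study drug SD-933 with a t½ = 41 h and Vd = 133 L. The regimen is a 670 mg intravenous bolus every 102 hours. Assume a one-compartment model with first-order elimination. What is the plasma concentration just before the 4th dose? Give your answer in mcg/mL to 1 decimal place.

1.1 mcg/mL

f = (1/2)^(τ/t½) = (1/2)^(102/41) ≈ 0.1783.
C₀ = D/Vd = 670/133 ≈ 5.038 mcg/mL.
Before the 4th dose, 3 doses have been given. Superposition: Cmin = C₀·(f + f² + … + f^3).
≈ 5.038 × (0.1783 + 0.0318 + 0.0057) ≈ 5.038 × 0.2158 ≈ 1.087 mcg/mL.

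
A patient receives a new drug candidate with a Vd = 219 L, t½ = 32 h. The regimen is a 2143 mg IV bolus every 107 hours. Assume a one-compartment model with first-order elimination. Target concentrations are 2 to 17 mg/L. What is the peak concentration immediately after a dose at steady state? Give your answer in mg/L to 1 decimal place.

10.9 mg/L

k = ln2/t½ = ln2/32 ≈ 0.021661 h⁻¹; fraction remaining f = e^(−kτ) = e^(−0.021661×107) ≈ 0.0985.
Accumulation ratio R = 1/(1 − f) ≈ 1/0.9015 ≈ 1.1093.
Single-dose peak C₀ = D/Vd = 2143/219 ≈ 9.785 mg/L.
Steady-state peak Cmax,ss = C₀·R ≈ 9.785 × 1.1093 ≈ 10.855 mg/L.
Peak 10.9 mg/L vs MTC 17 mg/L: below toxic threshold.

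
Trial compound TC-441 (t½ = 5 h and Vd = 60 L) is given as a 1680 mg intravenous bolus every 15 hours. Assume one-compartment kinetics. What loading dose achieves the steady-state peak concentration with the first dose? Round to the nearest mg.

1920 mg

f = (1/2)^(15/5) ≈ 0.125000; accumulation ratio R = 1/(1−f) ≈ 1.14286.
Loading dose to hit Cmax,ss on first dose: D_load = D_maint·R ≈ 1680 × 1.14286 ≈ 1920.00 mg.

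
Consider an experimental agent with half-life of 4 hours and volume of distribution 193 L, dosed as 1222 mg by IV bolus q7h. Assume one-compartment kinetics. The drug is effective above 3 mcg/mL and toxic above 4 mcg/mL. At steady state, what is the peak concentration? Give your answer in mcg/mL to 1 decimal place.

k = ln2/t½ = ln2/4 ≈ 0.173287 h⁻¹; fraction remaining f = e^(−kτ) = e^(−0.173287×7) ≈ 0.2973.
At steady state, accumulation factor R = 1/(1 − e^(−kτ)) ≈ 1.4231.
Each bolus raises the concentration by D/Vd = 1222/193 ≈ 6.332 mcg/mL.
Cmax,ss = C₀/(1 − f) ≈ 6.332/0.7027 ≈ 9.011 mcg/mL.
Peak 9.0 mcg/mL vs MTC 4 mcg/mL: exceeds toxic threshold.

9.0 mcg/mL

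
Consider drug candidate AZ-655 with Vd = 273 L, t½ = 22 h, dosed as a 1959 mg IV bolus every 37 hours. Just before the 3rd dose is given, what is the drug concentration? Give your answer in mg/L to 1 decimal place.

2.9 mg/L

f = (1/2)^(τ/t½) = (1/2)^(37/22) ≈ 0.3117.
C₀ = D/Vd = 1959/273 ≈ 7.176 mg/L.
Before the 3rd dose, 2 doses have been given. Superposition: Cmin = C₀·(f + f²).
≈ 7.176 × (0.3117 + 0.0972) ≈ 7.176 × 0.4089 ≈ 2.934 mg/L.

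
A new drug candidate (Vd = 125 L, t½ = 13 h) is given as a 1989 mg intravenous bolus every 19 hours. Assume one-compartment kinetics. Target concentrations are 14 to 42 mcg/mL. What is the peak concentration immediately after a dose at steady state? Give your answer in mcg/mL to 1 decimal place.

25.0 mcg/mL

τ/t½ = 19/13 ≈ 1.4615, so fraction remaining f = (1/2)^(19/13) ≈ 0.3631.
At steady state, accumulation factor R = 1/(1 − e^(−kτ)) ≈ 1.5701.
Each bolus raises the concentration by D/Vd = 1989/125 ≈ 15.912 mcg/mL.
Cmax,ss = C₀/(1 − f) ≈ 15.912/0.6369 ≈ 24.984 mcg/mL.
Peak 25.0 mcg/mL vs MTC 42 mcg/mL: below toxic threshold.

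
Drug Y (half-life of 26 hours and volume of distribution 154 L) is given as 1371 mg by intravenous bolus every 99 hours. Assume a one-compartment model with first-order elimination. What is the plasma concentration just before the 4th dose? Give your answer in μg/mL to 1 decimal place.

0.7 μg/mL

f = (1/2)^(τ/t½) = (1/2)^(99/26) ≈ 0.0714.
C₀ = D/Vd = 1371/154 ≈ 8.903 μg/mL.
Before the 4th dose, 3 doses have been given. Superposition: Cmin = C₀·(f + f² + … + f^3).
≈ 8.903 × (0.0714 + 0.0051 + 0.0004) ≈ 8.903 × 0.0769 ≈ 0.685 μg/mL.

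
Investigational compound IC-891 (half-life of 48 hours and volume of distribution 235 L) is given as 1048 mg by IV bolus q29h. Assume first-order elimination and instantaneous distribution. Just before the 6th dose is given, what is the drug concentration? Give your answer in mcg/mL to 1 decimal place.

7.5 mcg/mL

f = (1/2)^(τ/t½) = (1/2)^(29/48) ≈ 0.6579.
C₀ = D/Vd = 1048/235 ≈ 4.460 mcg/mL.
Before the 6th dose, 5 doses have been given. Superposition: Cmin = C₀·(f + f² + … + f^5).
≈ 4.460 × (0.6579 + 0.4328 + 0.2848 + 0.1873 + 0.1233) ≈ 4.460 × 1.6861 ≈ 7.520 mcg/mL.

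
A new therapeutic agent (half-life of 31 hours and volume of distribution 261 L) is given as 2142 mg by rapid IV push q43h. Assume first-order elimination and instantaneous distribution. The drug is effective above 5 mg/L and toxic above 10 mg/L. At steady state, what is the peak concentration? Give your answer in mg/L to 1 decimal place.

13.3 mg/L

k = ln2/t½ = ln2/31 ≈ 0.022360 h⁻¹; fraction remaining f = e^(−kτ) = e^(−0.022360×43) ≈ 0.3823.
Accumulation ratio R = 1/(1 − f) ≈ 1/0.6177 ≈ 1.6189.
Single-dose peak C₀ = D/Vd = 2142/261 ≈ 8.207 mg/L.
Steady-state peak Cmax,ss = C₀·R ≈ 8.207 × 1.6189 ≈ 13.286 mg/L.
Peak 13.3 mg/L vs MTC 10 mg/L: exceeds toxic threshold.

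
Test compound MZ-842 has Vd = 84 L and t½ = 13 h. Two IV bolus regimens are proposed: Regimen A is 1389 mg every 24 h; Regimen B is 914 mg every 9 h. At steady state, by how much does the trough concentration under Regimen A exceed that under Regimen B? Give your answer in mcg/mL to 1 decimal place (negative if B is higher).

-11.3 mcg/mL

Regimen A: f = (1/2)^(24/13) ≈ 0.2781; Cmin,ss = (1389/84)·f/(1−f) ≈ 6.370 mcg/mL.
Regimen B: f = (1/2)^(9/13) ≈ 0.6189; Cmin,ss = (914/84)·f/(1−f) ≈ 17.670 mcg/mL.
Difference ≈ 6.370 − 17.670 ≈ -11.300 mcg/mL.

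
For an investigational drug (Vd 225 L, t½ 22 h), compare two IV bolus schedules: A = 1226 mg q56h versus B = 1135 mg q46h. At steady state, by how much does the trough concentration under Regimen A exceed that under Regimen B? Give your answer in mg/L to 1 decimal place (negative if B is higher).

-0.4 mg/L

Regimen A: f = (1/2)^(56/22) ≈ 0.1713; Cmin,ss = (1226/225)·f/(1−f) ≈ 1.126 mg/L.
Regimen B: f = (1/2)^(46/22) ≈ 0.2347; Cmin,ss = (1135/225)·f/(1−f) ≈ 1.547 mg/L.
Difference ≈ 1.126 − 1.547 ≈ -0.421 mg/L.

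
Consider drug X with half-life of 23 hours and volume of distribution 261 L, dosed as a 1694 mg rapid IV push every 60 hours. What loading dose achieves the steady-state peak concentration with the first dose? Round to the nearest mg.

f = (1/2)^(60/23) ≈ 0.163947; accumulation ratio R = 1/(1−f) ≈ 1.19610.
Loading dose to hit Cmax,ss on first dose: D_load = D_maint·R ≈ 1694 × 1.19610 ≈ 2026.19 mg.

2026 mg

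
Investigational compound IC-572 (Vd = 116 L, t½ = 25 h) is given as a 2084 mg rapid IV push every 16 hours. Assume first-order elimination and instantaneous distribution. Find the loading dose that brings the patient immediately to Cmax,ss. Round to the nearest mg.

5817 mg

f = (1/2)^(16/25) ≈ 0.641713; accumulation ratio R = 1/(1−f) ≈ 2.79106.
Loading dose to hit Cmax,ss on first dose: D_load = D_maint·R ≈ 2084 × 2.79106 ≈ 5816.57 mg.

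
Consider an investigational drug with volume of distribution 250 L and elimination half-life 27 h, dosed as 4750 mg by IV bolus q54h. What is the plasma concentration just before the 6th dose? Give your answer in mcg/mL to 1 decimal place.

f = (1/2)^(τ/t½) = (1/2)^(54/27) ≈ 0.2500.
C₀ = D/Vd = 4750/250 ≈ 19.000 mcg/mL.
Before the 6th dose, 5 doses have been given. Superposition: Cmin = C₀·(f + f² + … + f^5).
≈ 19.000 × (0.2500 + 0.0625 + 0.0156 + 0.0039 + 0.0010) ≈ 19.000 × 0.3330 ≈ 6.327 mcg/mL.

6.3 mcg/mL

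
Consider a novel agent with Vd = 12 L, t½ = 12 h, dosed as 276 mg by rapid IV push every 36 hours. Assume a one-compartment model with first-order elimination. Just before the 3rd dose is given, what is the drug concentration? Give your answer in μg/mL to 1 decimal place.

f = (1/2)^(τ/t½) = (1/2)^(36/12) ≈ 0.1250.
C₀ = D/Vd = 276/12 ≈ 23.000 μg/mL.
Before the 3rd dose, 2 doses have been given. Superposition: Cmin = C₀·(f + f²).
≈ 23.000 × (0.1250 + 0.0156) ≈ 23.000 × 0.1406 ≈ 3.234 μg/mL.

3.2 μg/mL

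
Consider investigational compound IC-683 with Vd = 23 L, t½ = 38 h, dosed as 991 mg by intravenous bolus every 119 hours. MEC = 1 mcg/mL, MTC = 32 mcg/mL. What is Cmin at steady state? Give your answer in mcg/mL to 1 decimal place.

τ/t½ = 119/38 ≈ 3.1316, so fraction remaining f = (1/2)^(119/38) ≈ 0.1141.
Single-dose peak C₀ = D/Vd = 991/23 ≈ 43.087 mcg/mL.
Steady-state trough Cmin,ss = C₀·f/(1−f) ≈ 43.087 × 0.1141/0.8859 ≈ 5.549 mcg/mL.
Trough 5.5 mcg/mL vs MEC 1 mcg/mL: adequate.

5.5 mcg/mL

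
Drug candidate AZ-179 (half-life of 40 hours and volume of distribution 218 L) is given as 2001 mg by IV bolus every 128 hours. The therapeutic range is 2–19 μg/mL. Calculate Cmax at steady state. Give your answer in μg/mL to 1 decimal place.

10.3 μg/mL

τ/t½ = 128/40 ≈ 3.2, so fraction remaining f = (1/2)^(128/40) ≈ 0.1088.
Accumulation ratio R = 1/(1 − f) ≈ 1/0.8912 ≈ 1.1221.
Single-dose peak C₀ = D/Vd = 2001/218 ≈ 9.179 μg/mL.
Cmax,ss = C₀/(1 − f) ≈ 9.179/0.8912 ≈ 10.300 μg/mL.
Peak 10.3 μg/mL vs MTC 19 μg/mL: below toxic threshold.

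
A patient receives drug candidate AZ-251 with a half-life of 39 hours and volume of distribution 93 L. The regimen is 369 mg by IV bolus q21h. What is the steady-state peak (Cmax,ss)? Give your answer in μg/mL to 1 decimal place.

12.7 μg/mL

Over one 21-h interval, 21/39 ≈ 0.53846 half-lives elapse, leaving f ≈ 0.6885 of each dose.
Accumulation ratio R = 1/(1 − f) ≈ 1/0.3115 ≈ 3.2103.
Single-dose peak C₀ = D/Vd = 369/93 ≈ 3.968 μg/mL.
Cmax,ss = C₀/(1 − f) ≈ 3.968/0.3115 ≈ 12.738 μg/mL.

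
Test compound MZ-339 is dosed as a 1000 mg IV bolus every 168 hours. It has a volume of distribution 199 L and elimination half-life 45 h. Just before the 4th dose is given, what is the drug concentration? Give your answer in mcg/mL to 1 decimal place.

f = (1/2)^(τ/t½) = (1/2)^(168/45) ≈ 0.0752.
C₀ = D/Vd = 1000/199 ≈ 5.025 mcg/mL.
Before the 4th dose, 3 doses have been given. Superposition: Cmin = C₀·(f + f² + … + f^3).
≈ 5.025 × (0.0752 + 0.0057 + 0.0004) ≈ 5.025 × 0.0813 ≈ 0.409 mcg/mL.

0.4 mcg/mL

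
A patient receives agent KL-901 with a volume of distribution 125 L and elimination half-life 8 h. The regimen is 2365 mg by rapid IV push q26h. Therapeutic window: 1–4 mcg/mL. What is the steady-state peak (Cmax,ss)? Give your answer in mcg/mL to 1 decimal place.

k = ln2/t½ = ln2/8 ≈ 0.086643 h⁻¹; fraction remaining f = e^(−kτ) = e^(−0.086643×26) ≈ 0.1051.
At steady state, accumulation factor R = 1/(1 − e^(−kτ)) ≈ 1.1174.
Single-dose peak C₀ = D/Vd = 2365/125 ≈ 18.920 mcg/mL.
Cmax,ss = C₀/(1 − f) ≈ 18.920/0.8949 ≈ 21.142 mcg/mL.
Peak 21.1 mcg/mL vs MTC 4 mcg/mL: exceeds toxic threshold.

21.1 mcg/mL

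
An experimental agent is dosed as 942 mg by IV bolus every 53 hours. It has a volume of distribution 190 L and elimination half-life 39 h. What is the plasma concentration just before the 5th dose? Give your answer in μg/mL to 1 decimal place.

f = (1/2)^(τ/t½) = (1/2)^(53/39) ≈ 0.3899.
C₀ = D/Vd = 942/190 ≈ 4.958 μg/mL.
Before the 5th dose, 4 doses have been given. Superposition: Cmin = C₀·(f + f² + … + f^4).
≈ 4.958 × (0.3899 + 0.1520 + 0.0593 + 0.0231) ≈ 4.958 × 0.6243 ≈ 3.095 μg/mL.

3.1 μg/mL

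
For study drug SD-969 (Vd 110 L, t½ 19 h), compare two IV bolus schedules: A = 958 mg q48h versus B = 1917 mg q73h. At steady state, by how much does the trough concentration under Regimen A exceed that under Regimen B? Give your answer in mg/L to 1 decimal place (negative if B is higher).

0.5 mg/L

Regimen A: f = (1/2)^(48/19) ≈ 0.1736; Cmin,ss = (958/110)·f/(1−f) ≈ 1.829 mg/L.
Regimen B: f = (1/2)^(73/19) ≈ 0.0697; Cmin,ss = (1917/110)·f/(1−f) ≈ 1.306 mg/L.
Difference ≈ 1.829 − 1.306 ≈ 0.523 mg/L.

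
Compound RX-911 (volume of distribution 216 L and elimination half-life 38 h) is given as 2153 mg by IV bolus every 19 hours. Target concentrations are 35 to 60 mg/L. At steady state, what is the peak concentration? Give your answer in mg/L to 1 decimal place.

34.0 mg/L

k = ln2/t½ = ln2/38 ≈ 0.018241 h⁻¹; fraction remaining f = e^(−kτ) = e^(−0.018241×19) ≈ 0.7071.
Accumulation ratio R = 1/(1 − f) ≈ 1/0.2929 ≈ 3.4141.
Single-dose peak C₀ = D/Vd = 2153/216 ≈ 9.968 mg/L.
Steady-state peak Cmax,ss = C₀·R ≈ 9.968 × 3.4141 ≈ 34.032 mg/L.
Peak 34.0 mg/L vs MTC 60 mg/L: below toxic threshold.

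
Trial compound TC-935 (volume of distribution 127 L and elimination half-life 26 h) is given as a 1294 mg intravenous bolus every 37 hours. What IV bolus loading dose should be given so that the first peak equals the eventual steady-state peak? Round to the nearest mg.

f = (1/2)^(37/26) ≈ 0.372916; accumulation ratio R = 1/(1−f) ≈ 1.59468.
Loading dose to hit Cmax,ss on first dose: D_load = D_maint·R ≈ 1294 × 1.59468 ≈ 2063.52 mg.

2064 mg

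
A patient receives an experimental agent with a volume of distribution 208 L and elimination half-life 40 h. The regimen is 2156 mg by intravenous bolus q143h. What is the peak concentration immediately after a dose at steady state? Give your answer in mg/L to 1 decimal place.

11.3 mg/L

Over one 143-h interval, 143/40 ≈ 3.575 half-lives elapse, leaving f ≈ 0.0839 of each dose.
At steady state, accumulation factor R = 1/(1 − e^(−kτ)) ≈ 1.0916.
Each bolus raises the concentration by D/Vd = 2156/208 ≈ 10.365 mg/L.
Steady-state peak Cmax,ss = C₀·R ≈ 10.365 × 1.0916 ≈ 11.314 mg/L.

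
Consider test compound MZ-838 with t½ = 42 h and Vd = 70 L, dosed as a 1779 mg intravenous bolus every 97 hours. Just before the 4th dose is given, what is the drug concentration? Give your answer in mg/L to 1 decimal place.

f = (1/2)^(τ/t½) = (1/2)^(97/42) ≈ 0.2017.
C₀ = D/Vd = 1779/70 ≈ 25.414 mg/L.
Before the 4th dose, 3 doses have been given. Superposition: Cmin = C₀·(f + f² + … + f^3).
≈ 25.414 × (0.2017 + 0.0407 + 0.0082) ≈ 25.414 × 0.2506 ≈ 6.369 mg/L.

6.4 mg/L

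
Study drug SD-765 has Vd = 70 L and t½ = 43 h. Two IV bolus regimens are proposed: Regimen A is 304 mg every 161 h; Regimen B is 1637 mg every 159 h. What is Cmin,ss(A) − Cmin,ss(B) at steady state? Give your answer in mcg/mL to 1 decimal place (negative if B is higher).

Regimen A: f = (1/2)^(161/43) ≈ 0.0746; Cmin,ss = (304/70)·f/(1−f) ≈ 0.350 mcg/mL.
Regimen B: f = (1/2)^(159/43) ≈ 0.0771; Cmin,ss = (1637/70)·f/(1−f) ≈ 1.954 mcg/mL.
Difference ≈ 0.350 − 1.954 ≈ -1.604 mcg/mL.

-1.6 mcg/mL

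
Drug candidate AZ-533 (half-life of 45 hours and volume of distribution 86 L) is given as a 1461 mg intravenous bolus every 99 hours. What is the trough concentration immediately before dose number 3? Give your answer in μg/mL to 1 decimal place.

f = (1/2)^(τ/t½) = (1/2)^(99/45) ≈ 0.2176.
C₀ = D/Vd = 1461/86 ≈ 16.988 μg/mL.
Before the 3rd dose, 2 doses have been given. Superposition: Cmin = C₀·(f + f²).
≈ 16.988 × (0.2176 + 0.0473) ≈ 16.988 × 0.2649 ≈ 4.500 μg/mL.

4.5 μg/mL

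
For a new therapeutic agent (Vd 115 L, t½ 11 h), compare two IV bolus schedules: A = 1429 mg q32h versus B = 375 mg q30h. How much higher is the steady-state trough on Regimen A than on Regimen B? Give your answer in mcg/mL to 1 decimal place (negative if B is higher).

Regimen A: f = (1/2)^(32/11) ≈ 0.1331; Cmin,ss = (1429/115)·f/(1−f) ≈ 1.908 mcg/mL.
Regimen B: f = (1/2)^(30/11) ≈ 0.1510; Cmin,ss = (375/115)·f/(1−f) ≈ 0.580 mcg/mL.
Difference ≈ 1.908 − 0.580 ≈ 1.328 mcg/mL.

1.3 mcg/mL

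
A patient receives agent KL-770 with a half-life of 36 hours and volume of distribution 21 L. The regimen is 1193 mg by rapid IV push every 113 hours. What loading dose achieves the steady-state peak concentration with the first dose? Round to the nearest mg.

1346 mg

f = (1/2)^(113/36) ≈ 0.113527; accumulation ratio R = 1/(1−f) ≈ 1.12807.
Loading dose to hit Cmax,ss on first dose: D_load = D_maint·R ≈ 1193 × 1.12807 ≈ 1345.79 mg.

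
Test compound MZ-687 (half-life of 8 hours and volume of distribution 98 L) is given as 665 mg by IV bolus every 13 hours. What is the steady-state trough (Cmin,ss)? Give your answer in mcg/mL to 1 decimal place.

τ/t½ = 13/8 ≈ 1.625, so fraction remaining f = (1/2)^(13/8) ≈ 0.3242.
At steady state, accumulation factor R = 1/(1 − e^(−kτ)) ≈ 1.4797.
Each bolus raises the concentration by D/Vd = 665/98 ≈ 6.786 mcg/mL.
Steady-state peak Cmax,ss = C₀·R ≈ 6.786 × 1.4797 ≈ 10.041 mcg/mL.
Steady-state trough Cmin,ss = Cmax,ss·f ≈ 10.041 × 0.3242 ≈ 3.255 mcg/mL.

3.3 mcg/mL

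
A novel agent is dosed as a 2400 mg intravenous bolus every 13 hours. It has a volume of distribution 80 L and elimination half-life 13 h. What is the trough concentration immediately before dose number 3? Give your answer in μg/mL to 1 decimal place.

22.5 μg/mL

f = (1/2)^(τ/t½) = (1/2)^(13/13) ≈ 0.5000.
C₀ = D/Vd = 2400/80 ≈ 30.000 μg/mL.
Before the 3rd dose, 2 doses have been given. Superposition: Cmin = C₀·(f + f²).
≈ 30.000 × (0.5000 + 0.2500) ≈ 30.000 × 0.7500 ≈ 22.500 μg/mL.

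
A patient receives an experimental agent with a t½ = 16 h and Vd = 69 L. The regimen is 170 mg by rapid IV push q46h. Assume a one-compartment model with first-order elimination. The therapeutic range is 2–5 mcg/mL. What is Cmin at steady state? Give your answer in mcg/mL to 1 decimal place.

Over one 46-h interval, 46/16 ≈ 2.875 half-lives elapse, leaving f ≈ 0.1363 of each dose.
Accumulation ratio R = 1/(1 − f) ≈ 1/0.8637 ≈ 1.1578.
Single-dose peak C₀ = D/Vd = 170/69 ≈ 2.464 mcg/mL.
Cmax,ss = C₀/(1 − f) ≈ 2.464/0.8637 ≈ 2.853 mcg/mL.
Steady-state trough Cmin,ss = Cmax,ss·f ≈ 2.853 × 0.1363 ≈ 0.389 mcg/mL.
Trough 0.4 mcg/mL vs MEC 2 mcg/mL: subtherapeutic.

0.4 mcg/mL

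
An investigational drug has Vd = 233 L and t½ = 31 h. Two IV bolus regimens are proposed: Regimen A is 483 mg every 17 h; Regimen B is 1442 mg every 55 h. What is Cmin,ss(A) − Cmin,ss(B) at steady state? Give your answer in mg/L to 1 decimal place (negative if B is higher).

Regimen A: f = (1/2)^(17/31) ≈ 0.6838; Cmin,ss = (483/233)·f/(1−f) ≈ 4.483 mg/L.
Regimen B: f = (1/2)^(55/31) ≈ 0.2924; Cmin,ss = (1442/233)·f/(1−f) ≈ 2.557 mg/L.
Difference ≈ 4.483 − 2.557 ≈ 1.926 mg/L.

1.9 mg/L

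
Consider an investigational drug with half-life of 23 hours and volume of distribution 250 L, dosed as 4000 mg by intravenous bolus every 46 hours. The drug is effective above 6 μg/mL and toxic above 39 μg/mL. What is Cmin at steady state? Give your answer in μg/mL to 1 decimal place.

5.3 μg/mL

The dosing interval is 2 half-lives, so f = 2^(−2) = 0.25.
Accumulation ratio R = 1/(1 − f) = 1/0.75 = 4/3.
Single-dose peak C₀ = D/Vd = 4000/250 = 16 μg/mL.
Steady-state peak Cmax,ss = C₀·R = 16 × 4/3 ≈ 21.333 μg/mL.
Steady-state trough Cmin,ss = Cmax,ss·f ≈ 21.333 × 0.25 ≈ 5.333 μg/mL.
Trough 5.3 μg/mL vs MEC 6 μg/mL: subtherapeutic.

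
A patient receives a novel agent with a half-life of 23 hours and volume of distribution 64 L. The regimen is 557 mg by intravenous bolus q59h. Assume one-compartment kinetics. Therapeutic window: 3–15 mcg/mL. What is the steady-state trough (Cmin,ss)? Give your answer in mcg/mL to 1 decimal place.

1.8 mcg/mL

τ/t½ = 59/23 ≈ 2.5652, so fraction remaining f = (1/2)^(59/23) ≈ 0.1690.
At steady state, accumulation factor R = 1/(1 − e^(−kτ)) ≈ 1.2034.
Single-dose peak C₀ = D/Vd = 557/64 ≈ 8.703 mcg/mL.
Cmax,ss = C₀/(1 − f) ≈ 8.703/0.8310 ≈ 10.473 mcg/mL.
One interval later, Cmin,ss = Cmax,ss·e^(−kτ) ≈ 10.473 × 0.1690 ≈ 1.770 mcg/mL.
Trough 1.8 mcg/mL vs MEC 3 mcg/mL: subtherapeutic.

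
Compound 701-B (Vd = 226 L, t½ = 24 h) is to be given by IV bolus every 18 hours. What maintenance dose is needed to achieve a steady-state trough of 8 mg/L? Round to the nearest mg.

τ/t½ = 18/24 ≈ 0.75, so f = (1/2)^(18/24) ≈ 0.594604.
Cmin,ss = (D/Vd)·f/(1−f), so D = Cmin,ss·Vd·(1−f)/f.
D = 8 × 226 × (1−f)/f ≈ 8 × 226 × 0.68179 ≈ 1232.68 mg.

1233 mg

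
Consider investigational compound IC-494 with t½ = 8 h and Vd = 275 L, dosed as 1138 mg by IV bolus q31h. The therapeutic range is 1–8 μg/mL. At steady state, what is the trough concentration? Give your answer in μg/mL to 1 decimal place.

0.3 μg/mL

τ/t½ = 31/8 ≈ 3.875, so fraction remaining f = (1/2)^(31/8) ≈ 0.0682.
At steady state, accumulation factor R = 1/(1 − e^(−kτ)) ≈ 1.0732.
Single-dose peak C₀ = D/Vd = 1138/275 ≈ 4.138 μg/mL.
Steady-state peak Cmax,ss = C₀·R ≈ 4.138 × 1.0732 ≈ 4.441 μg/mL.
One interval later, Cmin,ss = Cmax,ss·e^(−kτ) ≈ 4.441 × 0.0682 ≈ 0.303 μg/mL.
Trough 0.3 μg/mL vs MEC 1 μg/mL: subtherapeutic.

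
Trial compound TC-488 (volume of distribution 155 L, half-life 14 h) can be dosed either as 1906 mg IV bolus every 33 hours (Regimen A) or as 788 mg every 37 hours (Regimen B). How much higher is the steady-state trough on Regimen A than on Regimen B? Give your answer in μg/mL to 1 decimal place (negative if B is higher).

Regimen A: f = (1/2)^(33/14) ≈ 0.1952; Cmin,ss = (1906/155)·f/(1−f) ≈ 2.983 μg/mL.
Regimen B: f = (1/2)^(37/14) ≈ 0.1601; Cmin,ss = (788/155)·f/(1−f) ≈ 0.969 μg/mL.
Difference ≈ 2.983 − 0.969 ≈ 2.014 μg/mL.

2.0 μg/mL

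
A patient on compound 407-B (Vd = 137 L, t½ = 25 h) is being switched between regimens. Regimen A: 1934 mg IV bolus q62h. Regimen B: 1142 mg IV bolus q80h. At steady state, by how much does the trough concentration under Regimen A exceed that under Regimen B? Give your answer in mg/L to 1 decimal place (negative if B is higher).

Regimen A: f = (1/2)^(62/25) ≈ 0.1792; Cmin,ss = (1934/137)·f/(1−f) ≈ 3.082 mg/L.
Regimen B: f = (1/2)^(80/25) ≈ 0.1088; Cmin,ss = (1142/137)·f/(1−f) ≈ 1.018 mg/L.
Difference ≈ 3.082 − 1.018 ≈ 2.064 mg/L.

2.1 mg/L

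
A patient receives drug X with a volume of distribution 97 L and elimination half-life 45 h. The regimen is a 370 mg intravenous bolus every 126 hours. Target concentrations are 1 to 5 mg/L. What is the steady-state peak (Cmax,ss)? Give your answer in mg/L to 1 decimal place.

4.5 mg/L

k = ln2/t½ = ln2/45 ≈ 0.015403 h⁻¹; fraction remaining f = e^(−kτ) = e^(−0.015403×126) ≈ 0.1436.
Accumulation ratio R = 1/(1 − f) ≈ 1/0.8564 ≈ 1.1677.
Each bolus raises the concentration by D/Vd = 370/97 ≈ 3.814 mg/L.
Steady-state peak Cmax,ss = C₀·R ≈ 3.814 × 1.1677 ≈ 4.454 mg/L.
Peak 4.5 mg/L vs MTC 5 mg/L: below toxic threshold.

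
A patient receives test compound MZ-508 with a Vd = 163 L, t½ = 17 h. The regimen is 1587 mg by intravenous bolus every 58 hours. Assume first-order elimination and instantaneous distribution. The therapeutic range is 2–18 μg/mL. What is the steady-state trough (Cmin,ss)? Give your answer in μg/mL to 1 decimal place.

1.0 μg/mL

k = ln2/t½ = ln2/17 ≈ 0.040773 h⁻¹; fraction remaining f = e^(−kτ) = e^(−0.040773×58) ≈ 0.0940.
Single-dose peak C₀ = D/Vd = 1587/163 ≈ 9.736 μg/mL.
Steady-state trough Cmin,ss = C₀·f/(1−f) ≈ 9.736 × 0.0940/0.9060 ≈ 1.010 μg/mL.
Trough 1.0 μg/mL vs MEC 2 μg/mL: subtherapeutic.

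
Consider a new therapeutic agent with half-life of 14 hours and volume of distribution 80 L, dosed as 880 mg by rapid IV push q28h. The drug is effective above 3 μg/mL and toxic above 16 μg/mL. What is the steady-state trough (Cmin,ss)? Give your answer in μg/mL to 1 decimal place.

τ = 28 h = 2 half-lives, so f = (1/2)^2 = 0.25.
Accumulation ratio R = 1/(1 − f) = 1/0.75 = 4/3.
Single-dose peak C₀ = D/Vd = 880/80 = 11 μg/mL.
Steady-state peak Cmax,ss = C₀·R = 11 × 4/3 ≈ 14.667 μg/mL.
Steady-state trough Cmin,ss = Cmax,ss·f ≈ 14.667 × 0.25 ≈ 3.667 μg/mL.
Trough 3.7 μg/mL vs MEC 3 μg/mL: adequate.

3.7 μg/mL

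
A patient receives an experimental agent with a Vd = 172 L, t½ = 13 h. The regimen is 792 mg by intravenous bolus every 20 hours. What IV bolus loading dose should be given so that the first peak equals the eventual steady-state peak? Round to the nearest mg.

1208 mg

f = (1/2)^(20/13) ≈ 0.344252; accumulation ratio R = 1/(1−f) ≈ 1.52498.
Loading dose to hit Cmax,ss on first dose: D_load = D_maint·R ≈ 792 × 1.52498 ≈ 1207.78 mg.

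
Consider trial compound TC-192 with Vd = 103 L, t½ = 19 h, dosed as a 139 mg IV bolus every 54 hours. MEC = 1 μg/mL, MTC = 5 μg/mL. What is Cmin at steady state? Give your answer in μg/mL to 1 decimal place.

τ/t½ = 54/19 ≈ 2.8421, so fraction remaining f = (1/2)^(54/19) ≈ 0.1395.
Accumulation ratio R = 1/(1 − f) ≈ 1/0.8605 ≈ 1.1621.
Single-dose peak C₀ = D/Vd = 139/103 ≈ 1.350 μg/mL.
Cmax,ss = C₀/(1 − f) ≈ 1.350/0.8605 ≈ 1.569 μg/mL.
One interval later, Cmin,ss = Cmax,ss·e^(−kτ) ≈ 1.569 × 0.1395 ≈ 0.219 μg/mL.
Trough 0.2 μg/mL vs MEC 1 μg/mL: subtherapeutic.

0.2 μg/mL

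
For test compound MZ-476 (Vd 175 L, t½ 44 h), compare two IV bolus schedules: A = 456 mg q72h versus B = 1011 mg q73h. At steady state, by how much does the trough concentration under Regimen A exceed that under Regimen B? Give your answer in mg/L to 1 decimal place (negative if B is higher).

Regimen A: f = (1/2)^(72/44) ≈ 0.3217; Cmin,ss = (456/175)·f/(1−f) ≈ 1.236 mg/L.
Regimen B: f = (1/2)^(73/44) ≈ 0.3166; Cmin,ss = (1011/175)·f/(1−f) ≈ 2.676 mg/L.
Difference ≈ 1.236 − 2.676 ≈ -1.440 mg/L.

-1.4 mg/L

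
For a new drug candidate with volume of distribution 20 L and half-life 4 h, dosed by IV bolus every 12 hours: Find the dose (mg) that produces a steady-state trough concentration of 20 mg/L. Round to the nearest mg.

τ/t½ = 12/4 ≈ 3, so f = (1/2)^(12/4) ≈ 0.125000.
Cmin,ss = (D/Vd)·f/(1−f), so D = Cmin,ss·Vd·(1−f)/f.
D = 20 × 20 × (1−f)/f ≈ 20 × 20 × 7.00000 ≈ 2800.00 mg.

2800 mg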